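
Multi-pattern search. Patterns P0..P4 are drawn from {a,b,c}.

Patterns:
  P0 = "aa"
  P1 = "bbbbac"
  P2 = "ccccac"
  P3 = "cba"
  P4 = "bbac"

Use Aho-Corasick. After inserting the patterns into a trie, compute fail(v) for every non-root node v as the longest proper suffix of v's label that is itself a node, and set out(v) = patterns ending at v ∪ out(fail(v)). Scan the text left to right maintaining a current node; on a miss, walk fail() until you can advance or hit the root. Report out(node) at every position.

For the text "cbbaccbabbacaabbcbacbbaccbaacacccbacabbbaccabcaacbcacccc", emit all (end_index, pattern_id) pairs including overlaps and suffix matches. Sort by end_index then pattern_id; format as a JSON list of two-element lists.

Build:
Trie (insert patterns):
  0='ε' goto a→1 b→3 c→9
  1='a' goto a→2
  2='aa' goto ·  [P0 ends]
  3='b' goto b→4
  4='bb' goto a→17 b→5
  5='bbb' goto b→6
  6='bbbb' goto a→7
  7='bbbba' goto c→8
  8='bbbbac' goto ·  [P1 ends]
  9='c' goto b→15 c→10
  10='cc' goto c→11
  11='ccc' goto c→12
  12='cccc' goto a→13
  13='cccca' goto c→14
  14='ccccac' goto ·  [P2 ends]
  15='cb' goto a→16
  16='cba' goto ·  [P3 ends]
  17='bba' goto c→18
  18='bbac' goto ·  [P4 ends]

Failure links (BFS by depth):
  fail(1) 'a': from fail(0)=0 chase 'a': 0 ⇒ 0;  out=∅∪out(0)=∅
  fail(3) 'b': from fail(0)=0 chase 'b': 0 ⇒ 0;  out=∅∪out(0)=∅
  fail(9) 'c': from fail(0)=0 chase 'c': 0 ⇒ 0;  out=∅∪out(0)=∅
  fail(2) 'aa': from fail(1)=0 chase 'a': 0 ⇒ 1;  out={0}∪out(1)={0}
  fail(4) 'bb': from fail(3)=0 chase 'b': 0 ⇒ 3;  out=∅∪out(3)=∅
  fail(10) 'cc': from fail(9)=0 chase 'c': 0 ⇒ 9;  out=∅∪out(9)=∅
  fail(15) 'cb': from fail(9)=0 chase 'b': 0 ⇒ 3;  out=∅∪out(3)=∅
  fail(5) 'bbb': from fail(4)=3 chase 'b': 3 ⇒ 4;  out=∅∪out(4)=∅
  fail(11) 'ccc': from fail(10)=9 chase 'c': 9 ⇒ 10;  out=∅∪out(10)=∅
  fail(16) 'cba': from fail(15)=3 chase 'a': 3→0 ⇒ 1;  out={3}∪out(1)={3}
  fail(17) 'bba': from fail(4)=3 chase 'a': 3→0 ⇒ 1;  out=∅∪out(1)=∅
  fail(6) 'bbbb': from fail(5)=4 chase 'b': 4 ⇒ 5;  out=∅∪out(5)=∅
  fail(12) 'cccc': from fail(11)=10 chase 'c': 10 ⇒ 11;  out=∅∪out(11)=∅
  fail(18) 'bbac': from fail(17)=1 chase 'c': 1→0 ⇒ 9;  out={4}∪out(9)={4}
  fail(7) 'bbbba': from fail(6)=5 chase 'a': 5→4 ⇒ 17;  out=∅∪out(17)=∅
  fail(13) 'cccca': from fail(12)=11 chase 'a': 11→10→9→0 ⇒ 1;  out=∅∪out(1)=∅
  fail(8) 'bbbbac': from fail(7)=17 chase 'c': 17 ⇒ 18;  out={1}∪out(18)={1,4}
  fail(14) 'ccccac': from fail(13)=1 chase 'c': 1→0 ⇒ 9;  out={2}∪out(9)={2}

Scan:
[0] read 'c'  n0⇒n9
[1] read 'b'  n9⇒n15
[2] read 'b'  n15⇒n4 (via fail)
[3] read 'a'  n4⇒n17
[4] read 'c'  n17⇒n18  → match P4@[1:4]
[5] read 'c'  n18⇒n10 (via fail)
[6] read 'b'  n10⇒n15 (via fail)
[7] read 'a'  n15⇒n16  → match P3@[5:7]
[8] read 'b'  n16⇒n3 (via fail)
[9] read 'b'  n3⇒n4
[10] read 'a'  n4⇒n17
[11] read 'c'  n17⇒n18  → match P4@[8:11]
[12] read 'a'  n18⇒n1 (via fail)
[13] read 'a'  n1⇒n2  → match P0@[12:13]
[14] read 'b'  n2⇒n3 (via fail)
[15] read 'b'  n3⇒n4
[16] read 'c'  n4⇒n9 (via fail)
[17] read 'b'  n9⇒n15
[18] read 'a'  n15⇒n16  → match P3@[16:18]
[19] read 'c'  n16⇒n9 (via fail)
[20] read 'b'  n9⇒n15
[21] read 'b'  n15⇒n4 (via fail)
[22] read 'a'  n4⇒n17
[23] read 'c'  n17⇒n18  → match P4@[20:23]
[24] read 'c'  n18⇒n10 (via fail)
[25] read 'b'  n10⇒n15 (via fail)
[26] read 'a'  n15⇒n16  → match P3@[24:26]
[27] read 'a'  n16⇒n2 (via fail)  → match P0@[26:27]
[28] read 'c'  n2⇒n9 (via fail)
[29] read 'a'  n9⇒n1 (via fail)
[30] read 'c'  n1⇒n9 (via fail)
[31] read 'c'  n9⇒n10
[32] read 'c'  n10⇒n11
[33] read 'b'  n11⇒n15 (via fail)
[34] read 'a'  n15⇒n16  → match P3@[32:34]
[35] read 'c'  n16⇒n9 (via fail)
[36] read 'a'  n9⇒n1 (via fail)
[37] read 'b'  n1⇒n3 (via fail)
[38] read 'b'  n3⇒n4
[39] read 'b'  n4⇒n5
[40] read 'a'  n5⇒n17 (via fail)
[41] read 'c'  n17⇒n18  → match P4@[38:41]
[42] read 'c'  n18⇒n10 (via fail)
[43] read 'a'  n10⇒n1 (via fail)
[44] read 'b'  n1⇒n3 (via fail)
[45] read 'c'  n3⇒n9 (via fail)
[46] read 'a'  n9⇒n1 (via fail)
[47] read 'a'  n1⇒n2  → match P0@[46:47]
[48] read 'c'  n2⇒n9 (via fail)
[49] read 'b'  n9⇒n15
[50] read 'c'  n15⇒n9 (via fail)
[51] read 'a'  n9⇒n1 (via fail)
[52] read 'c'  n1⇒n9 (via fail)
[53] read 'c'  n9⇒n10
[54] read 'c'  n10⇒n11
[55] read 'c'  n11⇒n12

Result: [[4,4],[7,3],[11,4],[13,0],[18,3],[23,4],[26,3],[27,0],[34,3],[41,4],[47,0]]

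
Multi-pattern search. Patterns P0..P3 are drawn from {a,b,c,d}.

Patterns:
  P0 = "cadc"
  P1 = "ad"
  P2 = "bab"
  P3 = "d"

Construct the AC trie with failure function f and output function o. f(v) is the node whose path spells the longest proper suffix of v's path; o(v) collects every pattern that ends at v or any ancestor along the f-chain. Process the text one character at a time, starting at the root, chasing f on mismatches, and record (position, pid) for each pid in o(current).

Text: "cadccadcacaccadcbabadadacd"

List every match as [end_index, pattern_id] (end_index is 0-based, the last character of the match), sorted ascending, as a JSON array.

Build:
Trie nodes:
  n0 'ε': a→5 b→7 c→1 d→10
  n1 'c': a→2
  n2 'ca': d→3
  n3 'cad': c→4
  n4 'cadc': ·  [P0 ends]
  n5 'a': d→6
  n6 'ad': ·  [P1 ends]
  n7 'b': a→8
  n8 'ba': b→9
  n9 'bab': ·  [P2 ends]
  n10 'd': ·  [P3 ends]

Failure links (BFS by depth):
  fail(1) 'c': from fail(0)=0 chase 'c': 0 ⇒ 0;  out=∅∪out(0)=∅
  fail(5) 'a': from fail(0)=0 chase 'a': 0 ⇒ 0;  out=∅∪out(0)=∅
  fail(7) 'b': from fail(0)=0 chase 'b': 0 ⇒ 0;  out=∅∪out(0)=∅
  fail(10) 'd': from fail(0)=0 chase 'd': 0 ⇒ 0;  out={3}∪out(0)={3}
  fail(2) 'ca': from fail(1)=0 chase 'a': 0 ⇒ 5;  out=∅∪out(5)=∅
  fail(6) 'ad': from fail(5)=0 chase 'd': 0 ⇒ 10;  out={1}∪out(10)={1,3}
  fail(8) 'ba': from fail(7)=0 chase 'a': 0 ⇒ 5;  out=∅∪out(5)=∅
  fail(3) 'cad': from fail(2)=5 chase 'd': 5 ⇒ 6;  out=∅∪out(6)={1,3}
  fail(9) 'bab': from fail(8)=5 chase 'b': 5→0 ⇒ 7;  out={2}∪out(7)={2}
  fail(4) 'cadc': from fail(3)=6 chase 'c': 6→10→0 ⇒ 1;  out={0}∪out(1)={0}

Text stream:
i=0 'c': node 0→1
i=1 'a': node 1→2
i=2 'd': node 2→3  → match P1@[1:2],P3@[2:2]
i=3 'c': node 3→4  → match P0@[0:3]
i=4 'c': node 4→1 (fail-walked)
i=5 'a': node 1→2
i=6 'd': node 2→3  → match P1@[5:6],P3@[6:6]
i=7 'c': node 3→4  → match P0@[4:7]
i=8 'a': node 4→2 (fail-walked)
i=9 'c': node 2→1 (fail-walked)
i=10 'a': node 1→2
i=11 'c': node 2→1 (fail-walked)
i=12 'c': node 1→1 (fail-walked)
i=13 'a': node 1→2
i=14 'd': node 2→3  → match P1@[13:14],P3@[14:14]
i=15 'c': node 3→4  → match P0@[12:15]
i=16 'b': node 4→7 (fail-walked)
i=17 'a': node 7→8
i=18 'b': node 8→9  → match P2@[16:18]
i=19 'a': node 9→8 (fail-walked)
i=20 'd': node 8→6 (fail-walked)  → match P1@[19:20],P3@[20:20]
i=21 'a': node 6→5 (fail-walked)
i=22 'd': node 5→6  → match P1@[21:22],P3@[22:22]
i=23 'a': node 6→5 (fail-walked)
i=24 'c': node 5→1 (fail-walked)
i=25 'd': node 1→10 (fail-walked)  → match P3@[25:25]

All matches (sorted): [[2,1],[2,3],[3,0],[6,1],[6,3],[7,0],[14,1],[14,3],[15,0],[18,2],[20,1],[20,3],[22,1],[22,3],[25,3]]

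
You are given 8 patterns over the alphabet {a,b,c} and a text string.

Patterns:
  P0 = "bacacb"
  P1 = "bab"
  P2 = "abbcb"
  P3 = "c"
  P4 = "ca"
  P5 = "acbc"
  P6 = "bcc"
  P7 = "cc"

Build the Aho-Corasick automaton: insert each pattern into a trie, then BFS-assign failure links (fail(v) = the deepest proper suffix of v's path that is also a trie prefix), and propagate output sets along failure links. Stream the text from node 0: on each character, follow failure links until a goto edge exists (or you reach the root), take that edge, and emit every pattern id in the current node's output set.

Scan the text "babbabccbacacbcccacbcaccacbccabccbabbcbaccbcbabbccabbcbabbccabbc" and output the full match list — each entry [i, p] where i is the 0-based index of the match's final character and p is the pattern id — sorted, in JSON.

Build:
Trie nodes:
  n0 'ε': a→8 b→1 c→13
  n1 'b': a→2 c→18
  n2 'ba': b→7 c→3
  n3 'bac': a→4
  n4 'baca': c→5
  n5 'bacac': b→6
  n6 'bacacb': ·  ←P0
  n7 'bab': ·  ←P1
  n8 'a': b→9 c→15
  n9 'ab': b→10
  n10 'abb': c→11
  n11 'abbc': b→12
  n12 'abbcb': ·  ←P2
  n13 'c': a→14 c→20  ←P3
  n14 'ca': ·  ←P4
  n15 'ac': b→16
  n16 'acb': c→17
  n17 'acbc': ·  ←P5
  n18 'bc': c→19
  n19 'bcc': ·  ←P6
  n20 'cc': ·  ←P7

Failure links (BFS by depth):
  fail(1) 'b': from fail(0)=0 chase 'b': 0 ⇒ 0;  out=∅∪out(0)=∅
  fail(8) 'a': from fail(0)=0 chase 'a': 0 ⇒ 0;  out=∅∪out(0)=∅
  fail(13) 'c': from fail(0)=0 chase 'c': 0 ⇒ 0;  out={3}∪out(0)={3}
  fail(2) 'ba': from fail(1)=0 chase 'a': 0 ⇒ 8;  out=∅∪out(8)=∅
  fail(9) 'ab': from fail(8)=0 chase 'b': 0 ⇒ 1;  out=∅∪out(1)=∅
  fail(14) 'ca': from fail(13)=0 chase 'a': 0 ⇒ 8;  out={4}∪out(8)={4}
  fail(15) 'ac': from fail(8)=0 chase 'c': 0 ⇒ 13;  out=∅∪out(13)={3}
  fail(18) 'bc': from fail(1)=0 chase 'c': 0 ⇒ 13;  out=∅∪out(13)={3}
  fail(20) 'cc': from fail(13)=0 chase 'c': 0 ⇒ 13;  out={7}∪out(13)={3,7}
  fail(3) 'bac': from fail(2)=8 chase 'c': 8 ⇒ 15;  out=∅∪out(15)={3}
  fail(7) 'bab': from fail(2)=8 chase 'b': 8 ⇒ 9;  out={1}∪out(9)={1}
  fail(10) 'abb': from fail(9)=1 chase 'b': 1→0 ⇒ 1;  out=∅∪out(1)=∅
  fail(16) 'acb': from fail(15)=13 chase 'b': 13→0 ⇒ 1;  out=∅∪out(1)=∅
  fail(19) 'bcc': from fail(18)=13 chase 'c': 13 ⇒ 20;  out={6}∪out(20)={3,6,7}
  fail(4) 'baca': from fail(3)=15 chase 'a': 15→13 ⇒ 14;  out=∅∪out(14)={4}
  fail(11) 'abbc': from fail(10)=1 chase 'c': 1 ⇒ 18;  out=∅∪out(18)={3}
  fail(17) 'acbc': from fail(16)=1 chase 'c': 1 ⇒ 18;  out={5}∪out(18)={3,5}
  fail(5) 'bacac': from fail(4)=14 chase 'c': 14→8 ⇒ 15;  out=∅∪out(15)={3}
  fail(12) 'abbcb': from fail(11)=18 chase 'b': 18→13→0 ⇒ 1;  out={2}∪out(1)={2}
  fail(6) 'bacacb': from fail(5)=15 chase 'b': 15 ⇒ 16;  out={0}∪out(16)={0}

Run:
pos 0 'b': at 1
pos 1 'a': at 2
pos 2 'b': at 7  → match P1@[0:2]
pos 3 'b': at 10 (fail-walked)
pos 4 'a': at 2 (fail-walked)
pos 5 'b': at 7  → match P1@[3:5]
pos 6 'c': at 18 (fail-walked)  → match P3@[6:6]
pos 7 'c': at 19  → match P3@[7:7],P6@[5:7],P7@[6:7]
pos 8 'b': at 1 (fail-walked)
pos 9 'a': at 2
pos 10 'c': at 3  → match P3@[10:10]
pos 11 'a': at 4  → match P4@[10:11]
pos 12 'c': at 5  → match P3@[12:12]
pos 13 'b': at 6  → match P0@[8:13]
pos 14 'c': at 17 (fail-walked)  → match P3@[14:14],P5@[11:14]
pos 15 'c': at 19 (fail-walked)  → match P3@[15:15],P6@[13:15],P7@[14:15]
pos 16 'c': at 20 (fail-walked)  → match P3@[16:16],P7@[15:16]
pos 17 'a': at 14 (fail-walked)  → match P4@[16:17]
pos 18 'c': at 15 (fail-walked)  → match P3@[18:18]
pos 19 'b': at 16
pos 20 'c': at 17  → match P3@[20:20],P5@[17:20]
pos 21 'a': at 14 (fail-walked)  → match P4@[20:21]
pos 22 'c': at 15 (fail-walked)  → match P3@[22:22]
pos 23 'c': at 20 (fail-walked)  → match P3@[23:23],P7@[22:23]
pos 24 'a': at 14 (fail-walked)  → match P4@[23:24]
pos 25 'c': at 15 (fail-walked)  → match P3@[25:25]
pos 26 'b': at 16
pos 27 'c': at 17  → match P3@[27:27],P5@[24:27]
pos 28 'c': at 19 (fail-walked)  → match P3@[28:28],P6@[26:28],P7@[27:28]
pos 29 'a': at 14 (fail-walked)  → match P4@[28:29]
pos 30 'b': at 9 (fail-walked)
pos 31 'c': at 18 (fail-walked)  → match P3@[31:31]
pos 32 'c': at 19  → match P3@[32:32],P6@[30:32],P7@[31:32]
pos 33 'b': at 1 (fail-walked)
pos 34 'a': at 2
pos 35 'b': at 7  → match P1@[33:35]
pos 36 'b': at 10 (fail-walked)
pos 37 'c': at 11  → match P3@[37:37]
pos 38 'b': at 12  → match P2@[34:38]
pos 39 'a': at 2 (fail-walked)
pos 40 'c': at 3  → match P3@[40:40]
pos 41 'c': at 20 (fail-walked)  → match P3@[41:41],P7@[40:41]
pos 42 'b': at 1 (fail-walked)
pos 43 'c': at 18  → match P3@[43:43]
pos 44 'b': at 1 (fail-walked)
pos 45 'a': at 2
pos 46 'b': at 7  → match P1@[44:46]
pos 47 'b': at 10 (fail-walked)
pos 48 'c': at 11  → match P3@[48:48]
pos 49 'c': at 19 (fail-walked)  → match P3@[49:49],P6@[47:49],P7@[48:49]
pos 50 'a': at 14 (fail-walked)  → match P4@[49:50]
pos 51 'b': at 9 (fail-walked)
pos 52 'b': at 10
pos 53 'c': at 11  → match P3@[53:53]
pos 54 'b': at 12  → match P2@[50:54]
pos 55 'a': at 2 (fail-walked)
pos 56 'b': at 7  → match P1@[54:56]
pos 57 'b': at 10 (fail-walked)
pos 58 'c': at 11  → match P3@[58:58]
pos 59 'c': at 19 (fail-walked)  → match P3@[59:59],P6@[57:59],P7@[58:59]
pos 60 'a': at 14 (fail-walked)  → match P4@[59:60]
pos 61 'b': at 9 (fail-walked)
pos 62 'b': at 10
pos 63 'c': at 11  → match P3@[63:63]

Matches: [[2,1],[5,1],[6,3],[7,3],[7,6],[7,7],[10,3],[11,4],[12,3],[13,0],[14,3],[14,5],[15,3],[15,6],[15,7],[16,3],[16,7],[17,4],[18,3],[20,3],[20,5],[21,4],[22,3],[23,3],[23,7],[24,4],[25,3],[27,3],[27,5],[28,3],[28,6],[28,7],[29,4],[31,3],[32,3],[32,6],[32,7],[35,1],[37,3],[38,2],[40,3],[41,3],[41,7],[43,3],[46,1],[48,3],[49,3],[49,6],[49,7],[50,4],[53,3],[54,2],[56,1],[58,3],[59,3],[59,6],[59,7],[60,4],[63,3]]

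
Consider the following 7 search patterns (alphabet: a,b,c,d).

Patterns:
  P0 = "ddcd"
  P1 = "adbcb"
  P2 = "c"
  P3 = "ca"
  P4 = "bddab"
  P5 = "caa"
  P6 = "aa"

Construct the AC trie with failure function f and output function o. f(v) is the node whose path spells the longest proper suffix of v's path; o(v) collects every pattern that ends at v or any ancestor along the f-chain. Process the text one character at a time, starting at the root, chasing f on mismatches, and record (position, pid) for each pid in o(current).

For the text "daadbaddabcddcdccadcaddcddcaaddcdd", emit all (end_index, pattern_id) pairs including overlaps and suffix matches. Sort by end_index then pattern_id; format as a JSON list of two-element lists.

Build automaton:
Trie nodes:
  0='ε' goto a→5 b→12 c→10 d→1
  1='d' goto d→2
  2='dd' goto c→3
  3='ddc' goto d→4
  4='ddcd' goto ·  ←P0
  5='a' goto a→18 d→6
  6='ad' goto b→7
  7='adb' goto c→8
  8='adbc' goto b→9
  9='adbcb' goto ·  ←P1
  10='c' goto a→11  ←P2
  11='ca' goto a→17  ←P3
  12='b' goto d→13
  13='bd' goto d→14
  14='bdd' goto a→15
  15='bdda' goto b→16
  16='bddab' goto ·  ←P4
  17='caa' goto ·  ←P5
  18='aa' goto ·  ←P6

BFS fail/out derivation:
  fail(1) 'd': from fail(0)=0 chase 'd': 0 ⇒ 0;  out=∅∪out(0)=∅
  fail(5) 'a': from fail(0)=0 chase 'a': 0 ⇒ 0;  out=∅∪out(0)=∅
  fail(10) 'c': from fail(0)=0 chase 'c': 0 ⇒ 0;  out={2}∪out(0)={2}
  fail(12) 'b': from fail(0)=0 chase 'b': 0 ⇒ 0;  out=∅∪out(0)=∅
  fail(2) 'dd': from fail(1)=0 chase 'd': 0 ⇒ 1;  out=∅∪out(1)=∅
  fail(6) 'ad': from fail(5)=0 chase 'd': 0 ⇒ 1;  out=∅∪out(1)=∅
  fail(11) 'ca': from fail(10)=0 chase 'a': 0 ⇒ 5;  out={3}∪out(5)={3}
  fail(13) 'bd': from fail(12)=0 chase 'd': 0 ⇒ 1;  out=∅∪out(1)=∅
  fail(18) 'aa': from fail(5)=0 chase 'a': 0 ⇒ 5;  out={6}∪out(5)={6}
  fail(3) 'ddc': from fail(2)=1 chase 'c': 1→0 ⇒ 10;  out=∅∪out(10)={2}
  fail(7) 'adb': from fail(6)=1 chase 'b': 1→0 ⇒ 12;  out=∅∪out(12)=∅
  fail(14) 'bdd': from fail(13)=1 chase 'd': 1 ⇒ 2;  out=∅∪out(2)=∅
  fail(17) 'caa': from fail(11)=5 chase 'a': 5 ⇒ 18;  out={5}∪out(18)={5,6}
  fail(4) 'ddcd': from fail(3)=10 chase 'd': 10→0 ⇒ 1;  out={0}∪out(1)={0}
  fail(8) 'adbc': from fail(7)=12 chase 'c': 12→0 ⇒ 10;  out=∅∪out(10)={2}
  fail(15) 'bdda': from fail(14)=2 chase 'a': 2→1→0 ⇒ 5;  out=∅∪out(5)=∅
  fail(9) 'adbcb': from fail(8)=10 chase 'b': 10→0 ⇒ 12;  out={1}∪out(12)={1}
  fail(16) 'bddab': from fail(15)=5 chase 'b': 5→0 ⇒ 12;  out={4}∪out(12)={4}

Scan:
i=0 'd': node 0→1
i=1 'a': node 1→5 (fail-walked)
i=2 'a': node 5→18  emit P6@[1:2]
i=3 'd': node 18→6 (fail-walked)
i=4 'b': node 6→7
i=5 'a': node 7→5 (fail-walked)
i=6 'd': node 5→6
i=7 'd': node 6→2 (fail-walked)
i=8 'a': node 2→5 (fail-walked)
i=9 'b': node 5→12 (fail-walked)
i=10 'c': node 12→10 (fail-walked)  emit P2@[10:10]
i=11 'd': node 10→1 (fail-walked)
i=12 'd': node 1→2
i=13 'c': node 2→3  emit P2@[13:13]
i=14 'd': node 3→4  emit P0@[11:14]
i=15 'c': node 4→10 (fail-walked)  emit P2@[15:15]
i=16 'c': node 10→10 (fail-walked)  emit P2@[16:16]
i=17 'a': node 10→11  emit P3@[16:17]
i=18 'd': node 11→6 (fail-walked)
i=19 'c': node 6→10 (fail-walked)  emit P2@[19:19]
i=20 'a': node 10→11  emit P3@[19:20]
i=21 'd': node 11→6 (fail-walked)
i=22 'd': node 6→2 (fail-walked)
i=23 'c': node 2→3  emit P2@[23:23]
i=24 'd': node 3→4  emit P0@[21:24]
i=25 'd': node 4→2 (fail-walked)
i=26 'c': node 2→3  emit P2@[26:26]
i=27 'a': node 3→11 (fail-walked)  emit P3@[26:27]
i=28 'a': node 11→17  emit P5@[26:28],P6@[27:28]
i=29 'd': node 17→6 (fail-walked)
i=30 'd': node 6→2 (fail-walked)
i=31 'c': node 2→3  emit P2@[31:31]
i=32 'd': node 3→4  emit P0@[29:32]
i=33 'd': node 4→2 (fail-walked)

All matches (sorted): [[2,6],[10,2],[13,2],[14,0],[15,2],[16,2],[17,3],[19,2],[20,3],[23,2],[24,0],[26,2],[27,3],[28,5],[28,6],[31,2],[32,0]]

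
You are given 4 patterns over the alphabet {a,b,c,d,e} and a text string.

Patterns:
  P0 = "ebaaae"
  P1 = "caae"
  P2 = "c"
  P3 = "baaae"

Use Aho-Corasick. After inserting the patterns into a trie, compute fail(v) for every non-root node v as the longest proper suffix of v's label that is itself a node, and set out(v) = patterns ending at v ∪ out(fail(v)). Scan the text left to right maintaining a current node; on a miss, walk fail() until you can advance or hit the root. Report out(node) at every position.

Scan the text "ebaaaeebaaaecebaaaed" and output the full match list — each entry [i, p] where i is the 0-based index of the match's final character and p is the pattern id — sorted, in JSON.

Construct AC machine:
Trie (insert patterns):
  n0 'ε': b→11 c→7 e→1
  n1 'e': b→2
  n2 'eb': a→3
  n3 'eba': a→4
  n4 'ebaa': a→5
  n5 'ebaaa': e→6
  n6 'ebaaae': ·  [P0 ends]
  n7 'c': a→8  [P2 ends]
  n8 'ca': a→9
  n9 'caa': e→10
  n10 'caae': ·  [P1 ends]
  n11 'b': a→12
  n12 'ba': a→13
  n13 'baa': a→14
  n14 'baaa': e→15
  n15 'baaae': ·  [P3 ends]

Failure links (BFS by depth):
  fail(1) 'e': from fail(0)=0 chase 'e': 0 ⇒ 0;  out=∅∪out(0)=∅
  fail(7) 'c': from fail(0)=0 chase 'c': 0 ⇒ 0;  out={2}∪out(0)={2}
  fail(11) 'b': from fail(0)=0 chase 'b': 0 ⇒ 0;  out=∅∪out(0)=∅
  fail(2) 'eb': from fail(1)=0 chase 'b': 0 ⇒ 11;  out=∅∪out(11)=∅
  fail(8) 'ca': from fail(7)=0 chase 'a': 0 ⇒ 0;  out=∅∪out(0)=∅
  fail(12) 'ba': from fail(11)=0 chase 'a': 0 ⇒ 0;  out=∅∪out(0)=∅
  fail(3) 'eba': from fail(2)=11 chase 'a': 11 ⇒ 12;  out=∅∪out(12)=∅
  fail(9) 'caa': from fail(8)=0 chase 'a': 0 ⇒ 0;  out=∅∪out(0)=∅
  fail(13) 'baa': from fail(12)=0 chase 'a': 0 ⇒ 0;  out=∅∪out(0)=∅
  fail(4) 'ebaa': from fail(3)=12 chase 'a': 12 ⇒ 13;  out=∅∪out(13)=∅
  fail(10) 'caae': from fail(9)=0 chase 'e': 0 ⇒ 1;  out={1}∪out(1)={1}
  fail(14) 'baaa': from fail(13)=0 chase 'a': 0 ⇒ 0;  out=∅∪out(0)=∅
  fail(5) 'ebaaa': from fail(4)=13 chase 'a': 13 ⇒ 14;  out=∅∪out(14)=∅
  fail(15) 'baaae': from fail(14)=0 chase 'e': 0 ⇒ 1;  out={3}∪out(1)={3}
  fail(6) 'ebaaae': from fail(5)=14 chase 'e': 14 ⇒ 15;  out={0}∪out(15)={0,3}

Run:
i=0 'e': node 0→1
i=1 'b': node 1→2
i=2 'a': node 2→3
i=3 'a': node 3→4
i=4 'a': node 4→5
i=5 'e': node 5→6  emit P0@[0:5],P3@[1:5]
i=6 'e': node 6→1 ·f
i=7 'b': node 1→2
i=8 'a': node 2→3
i=9 'a': node 3→4
i=10 'a': node 4→5
i=11 'e': node 5→6  emit P0@[6:11],P3@[7:11]
i=12 'c': node 6→7 ·f  emit P2@[12:12]
i=13 'e': node 7→1 ·f
i=14 'b': node 1→2
i=15 'a': node 2→3
i=16 'a': node 3→4
i=17 'a': node 4→5
i=18 'e': node 5→6  emit P0@[13:18],P3@[14:18]
i=19 'd': node 6→0 ·f

All matches (sorted): [[5,0],[5,3],[11,0],[11,3],[12,2],[18,0],[18,3]]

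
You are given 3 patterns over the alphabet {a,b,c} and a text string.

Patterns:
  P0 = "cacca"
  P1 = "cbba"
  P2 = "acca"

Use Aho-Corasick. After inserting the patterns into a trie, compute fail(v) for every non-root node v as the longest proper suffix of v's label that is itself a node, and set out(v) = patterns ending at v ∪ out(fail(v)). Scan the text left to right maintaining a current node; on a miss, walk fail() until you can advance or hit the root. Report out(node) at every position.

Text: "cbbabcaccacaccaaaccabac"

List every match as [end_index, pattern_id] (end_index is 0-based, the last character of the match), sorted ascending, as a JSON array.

Build automaton:
Trie nodes:
  0='ε' goto a→9 c→1
  1='c' goto a→2 b→6
  2='ca' goto c→3
  3='cac' goto c→4
  4='cacc' goto a→5
  5='cacca' goto ·  [P0 ends]
  6='cb' goto b→7
  7='cbb' goto a→8
  8='cbba' goto ·  [P1 ends]
  9='a' goto c→10
  10='ac' goto c→11
  11='acc' goto a→12
  12='acca' goto ·  [P2 ends]

Failure links (BFS by depth):
  n1('c'): parent n0 fail=0; on 'c' 0 → fail=0;  out ∅∪∅=∅
  n9('a'): parent n0 fail=0; on 'a' 0 → fail=0;  out ∅∪∅=∅
  n2('ca'): parent n1 fail=0; on 'a' 0 → fail=9;  out ∅∪∅=∅
  n6('cb'): parent n1 fail=0; on 'b' 0 → fail=0;  out ∅∪∅=∅
  n10('ac'): parent n9 fail=0; on 'c' 0 → fail=1;  out ∅∪∅=∅
  n3('cac'): parent n2 fail=9; on 'c' 9 → fail=10;  out ∅∪∅=∅
  n7('cbb'): parent n6 fail=0; on 'b' 0 → fail=0;  out ∅∪∅=∅
  n11('acc'): parent n10 fail=1; on 'c' 1→0 → fail=1;  out ∅∪∅=∅
  n4('cacc'): parent n3 fail=10; on 'c' 10 → fail=11;  out ∅∪∅=∅
  n8('cbba'): parent n7 fail=0; on 'a' 0 → fail=9;  out {1}∪∅={1}
  n12('acca'): parent n11 fail=1; on 'a' 1 → fail=2;  out {2}∪∅={2}
  n5('cacca'): parent n4 fail=11; on 'a' 11 → fail=12;  out {0}∪{2}={0,2}

Run:
i=0 'c': node 0→1
i=1 'b': node 1→6
i=2 'b': node 6→7
i=3 'a': node 7→8  → match P1@[0:3]
i=4 'b': node 8→0 (fail-walked)
i=5 'c': node 0→1
i=6 'a': node 1→2
i=7 'c': node 2→3
i=8 'c': node 3→4
i=9 'a': node 4→5  → match P0@[5:9],P2@[6:9]
i=10 'c': node 5→3 (fail-walked)
i=11 'a': node 3→2 (fail-walked)
i=12 'c': node 2→3
i=13 'c': node 3→4
i=14 'a': node 4→5  → match P0@[10:14],P2@[11:14]
i=15 'a': node 5→9 (fail-walked)
i=16 'a': node 9→9 (fail-walked)
i=17 'c': node 9→10
i=18 'c': node 10→11
i=19 'a': node 11→12  → match P2@[16:19]
i=20 'b': node 12→0 (fail-walked)
i=21 'a': node 0→9
i=22 'c': node 9→10

All matches (sorted): [[3,1],[9,0],[9,2],[14,0],[14,2],[19,2]]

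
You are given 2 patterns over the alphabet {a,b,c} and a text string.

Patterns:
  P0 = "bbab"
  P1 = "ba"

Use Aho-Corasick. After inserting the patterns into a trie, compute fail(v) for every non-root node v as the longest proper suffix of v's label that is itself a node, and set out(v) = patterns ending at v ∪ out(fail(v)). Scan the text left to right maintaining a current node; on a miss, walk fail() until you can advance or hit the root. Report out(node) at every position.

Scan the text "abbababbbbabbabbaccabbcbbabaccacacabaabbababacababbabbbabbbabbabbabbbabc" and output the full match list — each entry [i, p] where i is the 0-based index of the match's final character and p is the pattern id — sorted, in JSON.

Build:
Trie nodes:
  0='ε' goto b→1
  1='b' goto a→5 b→2
  2='bb' goto a→3
  3='bba' goto b→4
  4='bbab' goto ·  ←P0
  5='ba' goto ·  ←P1

Failure links (BFS by depth):
  n1('b'): parent n0 fail=0; on 'b' 0 → fail=0;  out ∅∪∅=∅
  n2('bb'): parent n1 fail=0; on 'b' 0 → fail=1;  out ∅∪∅=∅
  n5('ba'): parent n1 fail=0; on 'a' 0 → fail=0;  out {1}∪∅={1}
  n3('bba'): parent n2 fail=1; on 'a' 1 → fail=5;  out ∅∪{1}={1}
  n4('bbab'): parent n3 fail=5; on 'b' 5→0 → fail=1;  out {0}∪∅={0}

Text stream:
pos 0 'a': at 0
pos 1 'b': at 1
pos 2 'b': at 2
pos 3 'a': at 3  → match P1@[2:3]
pos 4 'b': at 4  → match P0@[1:4]
pos 5 'a': at 5 (via fail)  → match P1@[4:5]
pos 6 'b': at 1 (via fail)
pos 7 'b': at 2
pos 8 'b': at 2 (via fail)
pos 9 'b': at 2 (via fail)
pos 10 'a': at 3  → match P1@[9:10]
pos 11 'b': at 4  → match P0@[8:11]
pos 12 'b': at 2 (via fail)
pos 13 'a': at 3  → match P1@[12:13]
pos 14 'b': at 4  → match P0@[11:14]
pos 15 'b': at 2 (via fail)
pos 16 'a': at 3  → match P1@[15:16]
pos 17 'c': at 0 (via fail)
pos 18 'c': at 0
pos 19 'a': at 0
pos 20 'b': at 1
pos 21 'b': at 2
pos 22 'c': at 0 (via fail)
pos 23 'b': at 1
pos 24 'b': at 2
pos 25 'a': at 3  → match P1@[24:25]
pos 26 'b': at 4  → match P0@[23:26]
pos 27 'a': at 5 (via fail)  → match P1@[26:27]
pos 28 'c': at 0 (via fail)
pos 29 'c': at 0
pos 30 'a': at 0
pos 31 'c': at 0
pos 32 'a': at 0
pos 33 'c': at 0
pos 34 'a': at 0
pos 35 'b': at 1
pos 36 'a': at 5  → match P1@[35:36]
pos 37 'a': at 0 (via fail)
pos 38 'b': at 1
pos 39 'b': at 2
pos 40 'a': at 3  → match P1@[39:40]
pos 41 'b': at 4  → match P0@[38:41]
pos 42 'a': at 5 (via fail)  → match P1@[41:42]
pos 43 'b': at 1 (via fail)
pos 44 'a': at 5  → match P1@[43:44]
pos 45 'c': at 0 (via fail)
pos 46 'a': at 0
pos 47 'b': at 1
pos 48 'a': at 5  → match P1@[47:48]
pos 49 'b': at 1 (via fail)
pos 50 'b': at 2
pos 51 'a': at 3  → match P1@[50:51]
pos 52 'b': at 4  → match P0@[49:52]
pos 53 'b': at 2 (via fail)
pos 54 'b': at 2 (via fail)
pos 55 'a': at 3  → match P1@[54:55]
pos 56 'b': at 4  → match P0@[53:56]
pos 57 'b': at 2 (via fail)
pos 58 'b': at 2 (via fail)
pos 59 'a': at 3  → match P1@[58:59]
pos 60 'b': at 4  → match P0@[57:60]
pos 61 'b': at 2 (via fail)
pos 62 'a': at 3  → match P1@[61:62]
pos 63 'b': at 4  → match P0@[60:63]
pos 64 'b': at 2 (via fail)
pos 65 'a': at 3  → match P1@[64:65]
pos 66 'b': at 4  → match P0@[63:66]
pos 67 'b': at 2 (via fail)
pos 68 'b': at 2 (via fail)
pos 69 'a': at 3  → match P1@[68:69]
pos 70 'b': at 4  → match P0@[67:70]
pos 71 'c': at 0 (via fail)

Matches: [[3,1],[4,0],[5,1],[10,1],[11,0],[13,1],[14,0],[16,1],[25,1],[26,0],[27,1],[36,1],[40,1],[41,0],[42,1],[44,1],[48,1],[51,1],[52,0],[55,1],[56,0],[59,1],[60,0],[62,1],[63,0],[65,1],[66,0],[69,1],[70,0]]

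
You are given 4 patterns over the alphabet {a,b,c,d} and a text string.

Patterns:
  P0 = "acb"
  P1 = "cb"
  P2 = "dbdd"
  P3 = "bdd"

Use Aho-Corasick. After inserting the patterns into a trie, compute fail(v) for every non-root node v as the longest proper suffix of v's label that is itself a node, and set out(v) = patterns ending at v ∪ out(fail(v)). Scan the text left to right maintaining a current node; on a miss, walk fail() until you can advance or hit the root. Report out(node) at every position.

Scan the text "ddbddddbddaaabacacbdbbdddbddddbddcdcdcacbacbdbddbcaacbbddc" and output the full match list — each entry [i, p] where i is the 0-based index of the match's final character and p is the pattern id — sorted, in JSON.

Build:
Trie (insert patterns):
  n0 'ε': a→1 b→10 c→4 d→6
  n1 'a': c→2
  n2 'ac': b→3
  n3 'acb': ·  ←P0
  n4 'c': b→5
  n5 'cb': ·  ←P1
  n6 'd': b→7
  n7 'db': d→8
  n8 'dbd': d→9
  n9 'dbdd': ·  ←P2
  n10 'b': d→11
  n11 'bd': d→12
  n12 'bdd': ·  ←P3

BFS fail/out derivation:
  fail(1) 'a': from fail(0)=0 chase 'a': 0 ⇒ 0;  out=∅∪out(0)=∅
  fail(4) 'c': from fail(0)=0 chase 'c': 0 ⇒ 0;  out=∅∪out(0)=∅
  fail(6) 'd': from fail(0)=0 chase 'd': 0 ⇒ 0;  out=∅∪out(0)=∅
  fail(10) 'b': from fail(0)=0 chase 'b': 0 ⇒ 0;  out=∅∪out(0)=∅
  fail(2) 'ac': from fail(1)=0 chase 'c': 0 ⇒ 4;  out=∅∪out(4)=∅
  fail(5) 'cb': from fail(4)=0 chase 'b': 0 ⇒ 10;  out={1}∪out(10)={1}
  fail(7) 'db': from fail(6)=0 chase 'b': 0 ⇒ 10;  out=∅∪out(10)=∅
  fail(11) 'bd': from fail(10)=0 chase 'd': 0 ⇒ 6;  out=∅∪out(6)=∅
  fail(3) 'acb': from fail(2)=4 chase 'b': 4 ⇒ 5;  out={0}∪out(5)={0,1}
  fail(8) 'dbd': from fail(7)=10 chase 'd': 10 ⇒ 11;  out=∅∪out(11)=∅
  fail(12) 'bdd': from fail(11)=6 chase 'd': 6→0 ⇒ 6;  out={3}∪out(6)={3}
  fail(9) 'dbdd': from fail(8)=11 chase 'd': 11 ⇒ 12;  out={2}∪out(12)={2,3}

Scan:
i=0 'd': node 0→6
i=1 'd': node 6→6 ·f
i=2 'b': node 6→7
i=3 'd': node 7→8
i=4 'd': node 8→9  → match P2@[1:4],P3@[2:4]
i=5 'd': node 9→6 ·f
i=6 'd': node 6→6 ·f
i=7 'b': node 6→7
i=8 'd': node 7→8
i=9 'd': node 8→9  → match P2@[6:9],P3@[7:9]
i=10 'a': node 9→1 ·f
i=11 'a': node 1→1 ·f
i=12 'a': node 1→1 ·f
i=13 'b': node 1→10 ·f
i=14 'a': node 10→1 ·f
i=15 'c': node 1→2
i=16 'a': node 2→1 ·f
i=17 'c': node 1→2
i=18 'b': node 2→3  → match P0@[16:18],P1@[17:18]
i=19 'd': node 3→11 ·f
i=20 'b': node 11→7 ·f
i=21 'b': node 7→10 ·f
i=22 'd': node 10→11
i=23 'd': node 11→12  → match P3@[21:23]
i=24 'd': node 12→6 ·f
i=25 'b': node 6→7
i=26 'd': node 7→8
i=27 'd': node 8→9  → match P2@[24:27],P3@[25:27]
i=28 'd': node 9→6 ·f
i=29 'd': node 6→6 ·f
i=30 'b': node 6→7
i=31 'd': node 7→8
i=32 'd': node 8→9  → match P2@[29:32],P3@[30:32]
i=33 'c': node 9→4 ·f
i=34 'd': node 4→6 ·f
i=35 'c': node 6→4 ·f
i=36 'd': node 4→6 ·f
i=37 'c': node 6→4 ·f
i=38 'a': node 4→1 ·f
i=39 'c': node 1→2
i=40 'b': node 2→3  → match P0@[38:40],P1@[39:40]
i=41 'a': node 3→1 ·f
i=42 'c': node 1→2
i=43 'b': node 2→3  → match P0@[41:43],P1@[42:43]
i=44 'd': node 3→11 ·f
i=45 'b': node 11→7 ·f
i=46 'd': node 7→8
i=47 'd': node 8→9  → match P2@[44:47],P3@[45:47]
i=48 'b': node 9→7 ·f
i=49 'c': node 7→4 ·f
i=50 'a': node 4→1 ·f
i=51 'a': node 1→1 ·f
i=52 'c': node 1→2
i=53 'b': node 2→3  → match P0@[51:53],P1@[52:53]
i=54 'b': node 3→10 ·f
i=55 'd': node 10→11
i=56 'd': node 11→12  → match P3@[54:56]
i=57 'c': node 12→4 ·f

Result: [[4,2],[4,3],[9,2],[9,3],[18,0],[18,1],[23,3],[27,2],[27,3],[32,2],[32,3],[40,0],[40,1],[43,0],[43,1],[47,2],[47,3],[53,0],[53,1],[56,3]]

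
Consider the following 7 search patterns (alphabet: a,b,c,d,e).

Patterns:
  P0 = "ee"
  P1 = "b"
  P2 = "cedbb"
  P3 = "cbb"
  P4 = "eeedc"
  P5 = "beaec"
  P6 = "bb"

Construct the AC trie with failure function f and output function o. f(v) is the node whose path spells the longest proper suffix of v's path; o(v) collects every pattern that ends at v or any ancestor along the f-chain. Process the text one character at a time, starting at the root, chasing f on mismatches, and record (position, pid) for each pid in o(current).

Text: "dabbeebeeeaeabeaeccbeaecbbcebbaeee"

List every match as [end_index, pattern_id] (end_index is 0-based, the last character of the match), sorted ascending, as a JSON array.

Build automaton:
Trie (insert patterns):
  0='ε' goto b→3 c→4 e→1
  1='e' goto e→2
  2='ee' goto e→11  [P0 ends]
  3='b' goto b→18 e→14  [P1 ends]
  4='c' goto b→9 e→5
  5='ce' goto d→6
  6='ced' goto b→7
  7='cedb' goto b→8
  8='cedbb' goto ·  [P2 ends]
  9='cb' goto b→10
  10='cbb' goto ·  [P3 ends]
  11='eee' goto d→12
  12='eeed' goto c→13
  13='eeedc' goto ·  [P4 ends]
  14='be' goto a→15
  15='bea' goto e→16
  16='beae' goto c→17
  17='beaec' goto ·  [P5 ends]
  18='bb' goto ·  [P6 ends]

Failure links (BFS by depth):
  n1('e'): parent n0 fail=0; on 'e' 0 → fail=0;  out ∅∪∅=∅
  n3('b'): parent n0 fail=0; on 'b' 0 → fail=0;  out {1}∪∅={1}
  n4('c'): parent n0 fail=0; on 'c' 0 → fail=0;  out ∅∪∅=∅
  n2('ee'): parent n1 fail=0; on 'e' 0 → fail=1;  out {0}∪∅={0}
  n5('ce'): parent n4 fail=0; on 'e' 0 → fail=1;  out ∅∪∅=∅
  n9('cb'): parent n4 fail=0; on 'b' 0 → fail=3;  out ∅∪{1}={1}
  n14('be'): parent n3 fail=0; on 'e' 0 → fail=1;  out ∅∪∅=∅
  n18('bb'): parent n3 fail=0; on 'b' 0 → fail=3;  out {6}∪{1}={1,6}
  n6('ced'): parent n5 fail=1; on 'd' 1→0 → fail=0;  out ∅∪∅=∅
  n10('cbb'): parent n9 fail=3; on 'b' 3 → fail=18;  out {3}∪{1,6}={1,3,6}
  n11('eee'): parent n2 fail=1; on 'e' 1 → fail=2;  out ∅∪{0}={0}
  n15('bea'): parent n14 fail=1; on 'a' 1→0 → fail=0;  out ∅∪∅=∅
  n7('cedb'): parent n6 fail=0; on 'b' 0 → fail=3;  out ∅∪{1}={1}
  n12('eeed'): parent n11 fail=2; on 'd' 2→1→0 → fail=0;  out ∅∪∅=∅
  n16('beae'): parent n15 fail=0; on 'e' 0 → fail=1;  out ∅∪∅=∅
  n8('cedbb'): parent n7 fail=3; on 'b' 3 → fail=18;  out {2}∪{1,6}={1,2,6}
  n13('eeedc'): parent n12 fail=0; on 'c' 0 → fail=4;  out {4}∪∅={4}
  n17('beaec'): parent n16 fail=1; on 'c' 1→0 → fail=4;  out {5}∪∅={5}

Scan:
pos 0 'd': at 0
pos 1 'a': at 0
pos 2 'b': at 3  → match P1@[2:2]
pos 3 'b': at 18  → match P1@[3:3],P6@[2:3]
pos 4 'e': at 14 (fail-walked)
pos 5 'e': at 2 (fail-walked)  → match P0@[4:5]
pos 6 'b': at 3 (fail-walked)  → match P1@[6:6]
pos 7 'e': at 14
pos 8 'e': at 2 (fail-walked)  → match P0@[7:8]
pos 9 'e': at 11  → match P0@[8:9]
pos 10 'a': at 0 (fail-walked)
pos 11 'e': at 1
pos 12 'a': at 0 (fail-walked)
pos 13 'b': at 3  → match P1@[13:13]
pos 14 'e': at 14
pos 15 'a': at 15
pos 16 'e': at 16
pos 17 'c': at 17  → match P5@[13:17]
pos 18 'c': at 4 (fail-walked)
pos 19 'b': at 9  → match P1@[19:19]
pos 20 'e': at 14 (fail-walked)
pos 21 'a': at 15
pos 22 'e': at 16
pos 23 'c': at 17  → match P5@[19:23]
pos 24 'b': at 9 (fail-walked)  → match P1@[24:24]
pos 25 'b': at 10  → match P1@[25:25],P3@[23:25],P6@[24:25]
pos 26 'c': at 4 (fail-walked)
pos 27 'e': at 5
pos 28 'b': at 3 (fail-walked)  → match P1@[28:28]
pos 29 'b': at 18  → match P1@[29:29],P6@[28:29]
pos 30 'a': at 0 (fail-walked)
pos 31 'e': at 1
pos 32 'e': at 2  → match P0@[31:32]
pos 33 'e': at 11  → match P0@[32:33]

All matches (sorted): [[2,1],[3,1],[3,6],[5,0],[6,1],[8,0],[9,0],[13,1],[17,5],[19,1],[23,5],[24,1],[25,1],[25,3],[25,6],[28,1],[29,1],[29,6],[32,0],[33,0]]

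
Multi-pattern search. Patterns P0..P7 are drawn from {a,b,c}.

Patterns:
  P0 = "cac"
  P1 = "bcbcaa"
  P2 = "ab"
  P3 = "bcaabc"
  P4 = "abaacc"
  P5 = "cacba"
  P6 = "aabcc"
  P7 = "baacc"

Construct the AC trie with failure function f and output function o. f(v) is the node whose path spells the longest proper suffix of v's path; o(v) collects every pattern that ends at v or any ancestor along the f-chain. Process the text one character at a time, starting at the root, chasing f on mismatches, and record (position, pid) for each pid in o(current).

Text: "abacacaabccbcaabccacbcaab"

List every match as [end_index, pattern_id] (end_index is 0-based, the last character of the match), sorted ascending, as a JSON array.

Build:
Trie nodes:
  0='ε' goto a→10 b→4 c→1
  1='c' goto a→2
  2='ca' goto c→3
  3='cac' goto b→20  [P0 ends]
  4='b' goto a→26 c→5
  5='bc' goto a→12 b→6
  6='bcb' goto c→7
  7='bcbc' goto a→8
  8='bcbca' goto a→9
  9='bcbcaa' goto ·  [P1 ends]
  10='a' goto a→22 b→11
  11='ab' goto a→16  [P2 ends]
  12='bca' goto a→13
  13='bcaa' goto b→14
  14='bcaab' goto c→15
  15='bcaabc' goto ·  [P3 ends]
  16='aba' goto a→17
  17='abaa' goto c→18
  18='abaac' goto c→19
  19='abaacc' goto ·  [P4 ends]
  20='cacb' goto a→21
  21='cacba' goto ·  [P5 ends]
  22='aa' goto b→23
  23='aab' goto c→24
  24='aabc' goto c→25
  25='aabcc' goto ·  [P6 ends]
  26='ba' goto a→27
  27='baa' goto c→28
  28='baac' goto c→29
  29='baacc' goto ·  [P7 ends]

BFS fail/out derivation:
  n1('c'): parent n0 fail=0; on 'c' 0 → fail=0;  out ∅∪∅=∅
  n4('b'): parent n0 fail=0; on 'b' 0 → fail=0;  out ∅∪∅=∅
  n10('a'): parent n0 fail=0; on 'a' 0 → fail=0;  out ∅∪∅=∅
  n2('ca'): parent n1 fail=0; on 'a' 0 → fail=10;  out ∅∪∅=∅
  n5('bc'): parent n4 fail=0; on 'c' 0 → fail=1;  out ∅∪∅=∅
  n11('ab'): parent n10 fail=0; on 'b' 0 → fail=4;  out {2}∪∅={2}
  n22('aa'): parent n10 fail=0; on 'a' 0 → fail=10;  out ∅∪∅=∅
  n26('ba'): parent n4 fail=0; on 'a' 0 → fail=10;  out ∅∪∅=∅
  n3('cac'): parent n2 fail=10; on 'c' 10→0 → fail=1;  out {0}∪∅={0}
  n6('bcb'): parent n5 fail=1; on 'b' 1→0 → fail=4;  out ∅∪∅=∅
  n12('bca'): parent n5 fail=1; on 'a' 1 → fail=2;  out ∅∪∅=∅
  n16('aba'): parent n11 fail=4; on 'a' 4 → fail=26;  out ∅∪∅=∅
  n23('aab'): parent n22 fail=10; on 'b' 10 → fail=11;  out ∅∪{2}={2}
  n27('baa'): parent n26 fail=10; on 'a' 10 → fail=22;  out ∅∪∅=∅
  n7('bcbc'): parent n6 fail=4; on 'c' 4 → fail=5;  out ∅∪∅=∅
  n13('bcaa'): parent n12 fail=2; on 'a' 2→10 → fail=22;  out ∅∪∅=∅
  n17('abaa'): parent n16 fail=26; on 'a' 26 → fail=27;  out ∅∪∅=∅
  n20('cacb'): parent n3 fail=1; on 'b' 1→0 → fail=4;  out ∅∪∅=∅
  n24('aabc'): parent n23 fail=11; on 'c' 11→4 → fail=5;  out ∅∪∅=∅
  n28('baac'): parent n27 fail=22; on 'c' 22→10→0 → fail=1;  out ∅∪∅=∅
  n8('bcbca'): parent n7 fail=5; on 'a' 5 → fail=12;  out ∅∪∅=∅
  n14('bcaab'): parent n13 fail=22; on 'b' 22 → fail=23;  out ∅∪{2}={2}
  n18('abaac'): parent n17 fail=27; on 'c' 27 → fail=28;  out ∅∪∅=∅
  n21('cacba'): parent n20 fail=4; on 'a' 4 → fail=26;  out {5}∪∅={5}
  n25('aabcc'): parent n24 fail=5; on 'c' 5→1→0 → fail=1;  out {6}∪∅={6}
  n29('baacc'): parent n28 fail=1; on 'c' 1→0 → fail=1;  out {7}∪∅={7}
  n9('bcbcaa'): parent n8 fail=12; on 'a' 12 → fail=13;  out {1}∪∅={1}
  n15('bcaabc'): parent n14 fail=23; on 'c' 23 → fail=24;  out {3}∪∅={3}
  n19('abaacc'): parent n18 fail=28; on 'c' 28 → fail=29;  out {4}∪{7}={4,7}

Text stream:
[0] read 'a'  n0⇒n10
[1] read 'b'  n10⇒n11  → match P2@[0:1]
[2] read 'a'  n11⇒n16
[3] read 'c'  n16⇒n1 ·f
[4] read 'a'  n1⇒n2
[5] read 'c'  n2⇒n3  → match P0@[3:5]
[6] read 'a'  n3⇒n2 ·f
[7] read 'a'  n2⇒n22 ·f
[8] read 'b'  n22⇒n23  → match P2@[7:8]
[9] read 'c'  n23⇒n24
[10] read 'c'  n24⇒n25  → match P6@[6:10]
[11] read 'b'  n25⇒n4 ·f
[12] read 'c'  n4⇒n5
[13] read 'a'  n5⇒n12
[14] read 'a'  n12⇒n13
[15] read 'b'  n13⇒n14  → match P2@[14:15]
[16] read 'c'  n14⇒n15  → match P3@[11:16]
[17] read 'c'  n15⇒n25 ·f  → match P6@[13:17]
[18] read 'a'  n25⇒n2 ·f
[19] read 'c'  n2⇒n3  → match P0@[17:19]
[20] read 'b'  n3⇒n20
[21] read 'c'  n20⇒n5 ·f
[22] read 'a'  n5⇒n12
[23] read 'a'  n12⇒n13
[24] read 'b'  n13⇒n14  → match P2@[23:24]

All matches (sorted): [[1,2],[5,0],[8,2],[10,6],[15,2],[16,3],[17,6],[19,0],[24,2]]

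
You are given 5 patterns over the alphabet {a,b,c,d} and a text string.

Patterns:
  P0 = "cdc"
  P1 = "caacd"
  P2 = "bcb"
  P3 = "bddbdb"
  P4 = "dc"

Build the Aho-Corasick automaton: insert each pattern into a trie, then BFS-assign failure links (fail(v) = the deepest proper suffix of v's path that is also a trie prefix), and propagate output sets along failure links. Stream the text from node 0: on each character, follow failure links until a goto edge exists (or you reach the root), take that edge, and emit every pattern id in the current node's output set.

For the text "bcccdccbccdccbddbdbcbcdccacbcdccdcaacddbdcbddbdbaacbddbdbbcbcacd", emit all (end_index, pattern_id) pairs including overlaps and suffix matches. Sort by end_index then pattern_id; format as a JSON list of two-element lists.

Build:
Trie nodes:
  0='ε' goto b→8 c→1 d→16
  1='c' goto a→4 d→2
  2='cd' goto c→3
  3='cdc' goto ·  [P0 ends]
  4='ca' goto a→5
  5='caa' goto c→6
  6='caac' goto d→7
  7='caacd' goto ·  [P1 ends]
  8='b' goto c→9 d→11
  9='bc' goto b→10
  10='bcb' goto ·  [P2 ends]
  11='bd' goto d→12
  12='bdd' goto b→13
  13='bddb' goto d→14
  14='bddbd' goto b→15
  15='bddbdb' goto ·  [P3 ends]
  16='d' goto c→17
  17='dc' goto ·  [P4 ends]

BFS fail/out derivation:
  fail(1) 'c': from fail(0)=0 chase 'c': 0 ⇒ 0;  out=∅∪out(0)=∅
  fail(8) 'b': from fail(0)=0 chase 'b': 0 ⇒ 0;  out=∅∪out(0)=∅
  fail(16) 'd': from fail(0)=0 chase 'd': 0 ⇒ 0;  out=∅∪out(0)=∅
  fail(2) 'cd': from fail(1)=0 chase 'd': 0 ⇒ 16;  out=∅∪out(16)=∅
  fail(4) 'ca': from fail(1)=0 chase 'a': 0 ⇒ 0;  out=∅∪out(0)=∅
  fail(9) 'bc': from fail(8)=0 chase 'c': 0 ⇒ 1;  out=∅∪out(1)=∅
  fail(11) 'bd': from fail(8)=0 chase 'd': 0 ⇒ 16;  out=∅∪out(16)=∅
  fail(17) 'dc': from fail(16)=0 chase 'c': 0 ⇒ 1;  out={4}∪out(1)={4}
  fail(3) 'cdc': from fail(2)=16 chase 'c': 16 ⇒ 17;  out={0}∪out(17)={0,4}
  fail(5) 'caa': from fail(4)=0 chase 'a': 0 ⇒ 0;  out=∅∪out(0)=∅
  fail(10) 'bcb': from fail(9)=1 chase 'b': 1→0 ⇒ 8;  out={2}∪out(8)={2}
  fail(12) 'bdd': from fail(11)=16 chase 'd': 16→0 ⇒ 16;  out=∅∪out(16)=∅
  fail(6) 'caac': from fail(5)=0 chase 'c': 0 ⇒ 1;  out=∅∪out(1)=∅
  fail(13) 'bddb': from fail(12)=16 chase 'b': 16→0 ⇒ 8;  out=∅∪out(8)=∅
  fail(7) 'caacd': from fail(6)=1 chase 'd': 1 ⇒ 2;  out={1}∪out(2)={1}
  fail(14) 'bddbd': from fail(13)=8 chase 'd': 8 ⇒ 11;  out=∅∪out(11)=∅
  fail(15) 'bddbdb': from fail(14)=11 chase 'b': 11→16→0 ⇒ 8;  out={3}∪out(8)={3}

Scan:
i=0 'b': node 0→8
i=1 'c': node 8→9
i=2 'c': node 9→1 ·f
i=3 'c': node 1→1 ·f
i=4 'd': node 1→2
i=5 'c': node 2→3  emit P0@[3:5],P4@[4:5]
i=6 'c': node 3→1 ·f
i=7 'b': node 1→8 ·f
i=8 'c': node 8→9
i=9 'c': node 9→1 ·f
i=10 'd': node 1→2
i=11 'c': node 2→3  emit P0@[9:11],P4@[10:11]
i=12 'c': node 3→1 ·f
i=13 'b': node 1→8 ·f
i=14 'd': node 8→11
i=15 'd': node 11→12
i=16 'b': node 12→13
i=17 'd': node 13→14
i=18 'b': node 14→15  emit P3@[13:18]
i=19 'c': node 15→9 ·f
i=20 'b': node 9→10  emit P2@[18:20]
i=21 'c': node 10→9 ·f
i=22 'd': node 9→2 ·f
i=23 'c': node 2→3  emit P0@[21:23],P4@[22:23]
i=24 'c': node 3→1 ·f
i=25 'a': node 1→4
i=26 'c': node 4→1 ·f
i=27 'b': node 1→8 ·f
i=28 'c': node 8→9
i=29 'd': node 9→2 ·f
i=30 'c': node 2→3  emit P0@[28:30],P4@[29:30]
i=31 'c': node 3→1 ·f
i=32 'd': node 1→2
i=33 'c': node 2→3  emit P0@[31:33],P4@[32:33]
i=34 'a': node 3→4 ·f
i=35 'a': node 4→5
i=36 'c': node 5→6
i=37 'd': node 6→7  emit P1@[33:37]
i=38 'd': node 7→16 ·f
i=39 'b': node 16→8 ·f
i=40 'd': node 8→11
i=41 'c': node 11→17 ·f  emit P4@[40:41]
i=42 'b': node 17→8 ·f
i=43 'd': node 8→11
i=44 'd': node 11→12
i=45 'b': node 12→13
i=46 'd': node 13→14
i=47 'b': node 14→15  emit P3@[42:47]
i=48 'a': node 15→0 ·f
i=49 'a': node 0→0
i=50 'c': node 0→1
i=51 'b': node 1→8 ·f
i=52 'd': node 8→11
i=53 'd': node 11→12
i=54 'b': node 12→13
i=55 'd': node 13→14
i=56 'b': node 14→15  emit P3@[51:56]
i=57 'b': node 15→8 ·f
i=58 'c': node 8→9
i=59 'b': node 9→10  emit P2@[57:59]
i=60 'c': node 10→9 ·f
i=61 'a': node 9→4 ·f
i=62 'c': node 4→1 ·f
i=63 'd': node 1→2

Matches: [[5,0],[5,4],[11,0],[11,4],[18,3],[20,2],[23,0],[23,4],[30,0],[30,4],[33,0],[33,4],[37,1],[41,4],[47,3],[56,3],[59,2]]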